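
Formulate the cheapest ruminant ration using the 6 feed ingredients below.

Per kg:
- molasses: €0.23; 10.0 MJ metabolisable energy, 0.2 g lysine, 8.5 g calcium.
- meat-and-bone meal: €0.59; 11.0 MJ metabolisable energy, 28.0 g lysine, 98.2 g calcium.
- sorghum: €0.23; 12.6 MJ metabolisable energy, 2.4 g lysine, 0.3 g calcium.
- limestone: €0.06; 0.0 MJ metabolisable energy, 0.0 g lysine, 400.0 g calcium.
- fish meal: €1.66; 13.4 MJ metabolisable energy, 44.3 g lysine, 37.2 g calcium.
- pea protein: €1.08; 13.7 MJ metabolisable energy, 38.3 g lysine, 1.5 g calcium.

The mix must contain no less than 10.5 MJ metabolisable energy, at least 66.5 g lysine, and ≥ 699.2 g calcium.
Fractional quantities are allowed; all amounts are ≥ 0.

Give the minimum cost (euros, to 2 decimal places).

Let x1 = kg of molasses, x2 = kg of meat-and-bone meal, x3 = kg of sorghum, x4 = kg of limestone, x5 = kg of fish meal, x6 = kg of pea protein.
Minimise 0.23x1 + 0.59x2 + 0.23x3 + 0.06x4 + 1.66x5 + 1.08x6 subject to:
  10x1 + 11x2 + 12.6x3 + 13.4x5 + 13.7x6 ≥ 10.5   (metabolisable energy)
  0.2x1 + 28x2 + 2.4x3 + 44.3x5 + 38.3x6 ≥ 66.5   (lysine)
  8.5x1 + 98.2x2 + 0.3x3 + 400x4 + 37.2x5 + 1.5x6 ≥ 699.2   (calcium)
  x1, x2, x3, x4, x5, x6 ≥ 0.
The cheapest feasible vertex uses only meat-and-bone meal, limestone; molasses, sorghum, fish meal, pea protein are not used. Binding constraints: lysine and calcium.
Solving gives x2 = 2.375, x4 = 1.165.
Objective = 0.59·2.375 + 0.06·1.165 = 1.4712.

€1.47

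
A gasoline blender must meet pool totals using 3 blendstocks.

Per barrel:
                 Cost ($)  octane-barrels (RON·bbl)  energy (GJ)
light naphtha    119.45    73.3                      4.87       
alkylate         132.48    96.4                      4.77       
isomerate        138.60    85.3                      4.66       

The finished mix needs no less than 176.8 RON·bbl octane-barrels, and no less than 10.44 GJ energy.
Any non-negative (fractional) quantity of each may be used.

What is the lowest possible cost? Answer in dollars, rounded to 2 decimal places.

Let x1 = barrels of light naphtha, x2 = barrels of alkylate, x3 = barrels of isomerate.
Minimise 119.45x1 + 132.48x2 + 138.6x3 with:
  73.3x1 + 96.4x2 + 85.3x3 ≥ 176.8   (octane-barrels)
  4.87x1 + 4.77x2 + 4.66x3 ≥ 10.44   (energy)
  x1, x2, x3 ≥ 0.
The cheapest feasible vertex uses only light naphtha, alkylate; isomerate is not used. Binding constraints: octane-barrels and energy.
Solving gives x1 = 1.36096, x2 = 0.799185.
Objective = 119.45·1.36096 + 132.48·0.799185 = 268.4427.

$268.44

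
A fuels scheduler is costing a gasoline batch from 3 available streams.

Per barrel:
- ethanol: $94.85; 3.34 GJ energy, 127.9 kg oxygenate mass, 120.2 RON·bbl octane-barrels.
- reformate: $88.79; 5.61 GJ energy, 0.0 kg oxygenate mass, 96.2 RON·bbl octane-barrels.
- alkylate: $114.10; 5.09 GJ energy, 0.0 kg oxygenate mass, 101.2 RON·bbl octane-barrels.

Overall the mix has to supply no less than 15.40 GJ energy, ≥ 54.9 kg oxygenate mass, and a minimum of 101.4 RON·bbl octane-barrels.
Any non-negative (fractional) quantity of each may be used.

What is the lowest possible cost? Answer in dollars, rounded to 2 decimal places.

$261.76

Let x1 = barrels of ethanol, x2 = barrels of reformate, x3 = barrels of alkylate.
min 94.85x1 + 88.79x2 + 114.1x3 subject to:
  3.34x1 + 5.61x2 + 5.09x3 ≥ 15.4   (energy)
  127.9x1 ≥ 54.9   (oxygenate mass)
  120.2x1 + 96.2x2 + 101.2x3 ≥ 101.4   (octane-barrels)
  x1, x2, x3 ≥ 0.
The cheapest feasible vertex uses only ethanol, reformate; alkylate is not used. Binding constraints: energy and oxygenate mass.
Optimal quantities: ethanol = 0.42924 barrels, reformate = 2.4895 barrels.
Cost = 94.85·0.42924 + 88.79·2.4895 = 261.7561.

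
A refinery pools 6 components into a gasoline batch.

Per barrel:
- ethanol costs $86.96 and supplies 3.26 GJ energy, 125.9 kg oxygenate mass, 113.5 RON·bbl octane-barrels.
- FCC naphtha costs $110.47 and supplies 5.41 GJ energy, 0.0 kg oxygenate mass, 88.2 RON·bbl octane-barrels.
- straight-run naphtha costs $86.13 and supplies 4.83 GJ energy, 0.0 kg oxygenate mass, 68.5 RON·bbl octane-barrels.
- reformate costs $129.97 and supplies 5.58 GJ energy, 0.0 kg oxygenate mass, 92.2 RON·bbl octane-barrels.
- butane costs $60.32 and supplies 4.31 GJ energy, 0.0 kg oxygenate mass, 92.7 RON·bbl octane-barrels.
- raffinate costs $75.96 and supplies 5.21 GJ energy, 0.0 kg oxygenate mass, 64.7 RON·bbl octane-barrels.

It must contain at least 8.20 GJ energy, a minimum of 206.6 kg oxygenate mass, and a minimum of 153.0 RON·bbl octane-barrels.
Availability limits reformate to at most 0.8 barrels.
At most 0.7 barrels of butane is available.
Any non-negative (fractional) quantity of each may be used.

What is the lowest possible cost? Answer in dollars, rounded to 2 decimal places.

Set it up as a linear program. Let x1 = barrels of ethanol, x2 = barrels of FCC naphtha, x3 = barrels of straight-run naphtha, x4 = barrels of reformate, x5 = barrels of butane, x6 = barrels of raffinate.
Minimise 86.96x1 + 110.47x2 + 86.13x3 + 129.97x4 + 60.32x5 + 75.96x6 s.t.:
  3.26x1 + 5.41x2 + 4.83x3 + 5.58x4 + 4.31x5 + 5.21x6 ≥ 8.2   (energy)
  125.9x1 ≥ 206.6   (oxygenate mass)
  113.5x1 + 88.2x2 + 68.5x3 + 92.2x4 + 92.7x5 + 64.7x6 ≥ 153   (octane-barrels)
  x4 ≤ 0.8
  x5 ≤ 0.7
  x1, x2, x3, x4, x5, x6 ≥ 0.
At the optimum only ethanol, butane are positive (FCC naphtha, straight-run naphtha, reformate, raffinate = 0). Binding constraints: energy and oxygenate mass.
Solving gives x1 = 1.641, x5 = 0.6613.
Objective = 86.96·1.641 + 60.32·0.6613 = 182.5910.

$182.59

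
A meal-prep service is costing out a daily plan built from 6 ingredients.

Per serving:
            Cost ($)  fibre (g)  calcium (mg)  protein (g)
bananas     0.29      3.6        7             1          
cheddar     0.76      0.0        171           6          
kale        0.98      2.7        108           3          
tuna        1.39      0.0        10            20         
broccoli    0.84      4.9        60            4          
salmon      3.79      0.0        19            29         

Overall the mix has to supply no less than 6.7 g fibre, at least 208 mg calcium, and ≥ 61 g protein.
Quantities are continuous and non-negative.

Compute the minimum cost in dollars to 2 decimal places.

$4.99

Set it up as a linear program. Let x1 = servings of bananas, x2 = servings of cheddar, x3 = servings of kale, x4 = servings of tuna, x5 = servings of broccoli, x6 = servings of salmon.
min 0.29x1 + 0.76x2 + 0.98x3 + 1.39x4 + 0.84x5 + 3.79x6 with:
  3.6x1 + 2.7x3 + 4.9x5 ≥ 6.7   (fibre)
  7x1 + 171x2 + 108x3 + 10x4 + 60x5 + 19x6 ≥ 208   (calcium)
  1x1 + 6x2 + 3x3 + 20x4 + 4x5 + 29x6 ≥ 61   (protein)
  x1, x2, x3, x4, x5, x6 ≥ 0.
The cheapest feasible vertex uses only bananas, cheddar, tuna; kale, broccoli, salmon are not used. There the fibre, calcium, protein constraints are tight.
That vertex is x1 = 1.861, x2 = 0.9845, x4 = 2.662.
Hence cost = 0.29·1.861 + 0.76·0.9845 + 1.39·2.662 = $4.9881.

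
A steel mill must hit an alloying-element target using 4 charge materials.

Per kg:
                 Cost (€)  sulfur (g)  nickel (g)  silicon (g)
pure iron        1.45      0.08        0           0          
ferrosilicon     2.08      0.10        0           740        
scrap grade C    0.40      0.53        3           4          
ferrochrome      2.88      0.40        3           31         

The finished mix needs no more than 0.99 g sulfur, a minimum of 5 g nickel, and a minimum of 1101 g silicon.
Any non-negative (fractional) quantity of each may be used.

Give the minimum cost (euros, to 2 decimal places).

This is a linear program. Let x1 = kg of pure iron, x2 = kg of ferrosilicon, x3 = kg of scrap grade C, x4 = kg of ferrochrome.
Minimise 1.45x1 + 2.08x2 + 0.4x3 + 2.88x4 subject to:
  0.08x1 + 0.1x2 + 0.53x3 + 0.4x4 ≤ 0.99   (sulfur)
  3x3 + 3x4 ≥ 5   (nickel)
  740x2 + 4x3 + 31x4 ≥ 1101   (silicon)
  x1, x2, x3, x4 ≥ 0.
The optimal basis is {ferrosilicon, scrap grade C, ferrochrome}; pure iron drops out. Binding constraints: sulfur, nickel, silicon.
Solving gives x2 = 1.468, x3 = 1.358, x4 = 0.3084.
Objective = 2.08·1.468 + 0.4·1.358 + 2.88·0.3084 = 4.4848.

€4.48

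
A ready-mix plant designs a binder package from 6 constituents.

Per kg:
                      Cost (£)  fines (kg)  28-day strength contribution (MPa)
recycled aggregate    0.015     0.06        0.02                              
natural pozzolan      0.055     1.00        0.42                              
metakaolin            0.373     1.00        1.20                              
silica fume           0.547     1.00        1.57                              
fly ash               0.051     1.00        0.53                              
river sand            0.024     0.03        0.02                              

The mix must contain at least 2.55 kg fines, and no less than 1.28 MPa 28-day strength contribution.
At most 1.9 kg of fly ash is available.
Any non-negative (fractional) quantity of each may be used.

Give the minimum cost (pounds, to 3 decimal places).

Set it up as a linear program. Let x1 = kg of recycled aggregate, x2 = kg of natural pozzolan, x3 = kg of metakaolin, x4 = kg of silica fume, x5 = kg of fly ash, x6 = kg of river sand.
min 0.015x1 + 0.055x2 + 0.373x3 + 0.547x4 + 0.051x5 + 0.024x6 with:
  0.06x1 + 1x2 + 1x3 + 1x4 + 1x5 + 0.03x6 ≥ 2.55   (fines)
  0.02x1 + 0.42x2 + 1.2x3 + 1.57x4 + 0.53x5 + 0.02x6 ≥ 1.28   (28-day strength contribution)
  x5 ≤ 1.9
  x1, x2, x3, x4, x5, x6 ≥ 0.
At the optimum only natural pozzolan, fly ash are positive (recycled aggregate, metakaolin, silica fume, river sand = 0). The fines, 28-day strength contribution, the fly ash cap requirements are met with equality.
That vertex is x2 = 0.65, x5 = 1.9.
Total cost: 0.055·0.65 + 0.051·1.9 = 0.13265.

£0.133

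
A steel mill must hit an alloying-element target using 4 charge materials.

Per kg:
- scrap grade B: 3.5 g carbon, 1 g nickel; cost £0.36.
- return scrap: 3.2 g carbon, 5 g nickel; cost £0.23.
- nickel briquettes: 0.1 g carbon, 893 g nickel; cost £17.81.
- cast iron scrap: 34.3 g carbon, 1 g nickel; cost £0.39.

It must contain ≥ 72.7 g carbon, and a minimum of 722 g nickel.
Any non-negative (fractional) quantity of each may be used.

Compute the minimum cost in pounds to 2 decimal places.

This is a linear program. Let x1 = kg of scrap grade B, x2 = kg of return scrap, x3 = kg of nickel briquettes, x4 = kg of cast iron scrap.
min 0.36x1 + 0.23x2 + 17.81x3 + 0.39x4 subject to:
  3.5x1 + 3.2x2 + 0.1x3 + 34.3x4 ≥ 72.7   (carbon)
  1x1 + 5x2 + 893x3 + 1x4 ≥ 722   (nickel)
  x1, x2, x3, x4 ≥ 0.
The cheapest feasible vertex uses only nickel briquettes, cast iron scrap; scrap grade B, return scrap are not used. There the carbon and nickel constraints are tight.
That vertex is x3 = 0.8061, x4 = 2.117.
Cost = 17.81·0.8061 + 0.39·2.117 = 15.1823.

£15.18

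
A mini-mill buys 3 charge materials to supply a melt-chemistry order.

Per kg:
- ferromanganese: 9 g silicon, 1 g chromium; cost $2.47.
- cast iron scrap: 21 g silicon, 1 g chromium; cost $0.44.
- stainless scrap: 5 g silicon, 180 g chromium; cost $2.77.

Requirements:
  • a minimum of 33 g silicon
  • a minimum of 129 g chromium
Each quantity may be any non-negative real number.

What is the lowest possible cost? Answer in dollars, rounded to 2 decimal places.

$2.58

Let x1 = kg of ferromanganese, x2 = kg of cast iron scrap, x3 = kg of stainless scrap.
Minimize 2.47x1 + 0.44x2 + 2.77x3 with:
  9x1 + 21x2 + 5x3 ≥ 33   (silicon)
  1x1 + 1x2 + 180x3 ≥ 129   (chromium)
  x1, x2, x3 ≥ 0.
The optimal basis is {cast iron scrap, stainless scrap}; ferromanganese drops out. There the silicon and chromium constraints are tight.
So cast iron scrap = 1.403 kg, stainless scrap = 0.7089 kg.
Cost = 0.44·1.403 + 2.77·0.7089 = 2.5810.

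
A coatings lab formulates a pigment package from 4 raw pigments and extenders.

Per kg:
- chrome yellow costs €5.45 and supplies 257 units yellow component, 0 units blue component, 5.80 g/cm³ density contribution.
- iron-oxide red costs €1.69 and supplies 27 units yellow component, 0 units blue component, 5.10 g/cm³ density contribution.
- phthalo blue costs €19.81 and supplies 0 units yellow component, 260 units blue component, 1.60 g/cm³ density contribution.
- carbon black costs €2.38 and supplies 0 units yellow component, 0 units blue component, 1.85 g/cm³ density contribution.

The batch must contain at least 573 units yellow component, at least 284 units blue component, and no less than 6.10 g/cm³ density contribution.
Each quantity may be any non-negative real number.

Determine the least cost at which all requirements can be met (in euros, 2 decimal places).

This is a linear program. Let x1 = kg of chrome yellow, x2 = kg of iron-oxide red, x3 = kg of phthalo blue, x4 = kg of carbon black.
Minimize 5.45x1 + 1.69x2 + 19.81x3 + 2.38x4 subject to:
  257x1 + 27x2 ≥ 573   (yellow component)
  260x3 ≥ 284   (blue component)
  5.8x1 + 5.1x2 + 1.6x3 + 1.85x4 ≥ 6.1   (density contribution)
  x1, x2, x3, x4 ≥ 0.
The minimum-cost mix takes nothing from iron-oxide red, carbon black — only chrome yellow, phthalo blue. The yellow component and blue component requirements are met with equality.
Optimal quantities: chrome yellow = 2.23 kg, phthalo blue = 1.092 kg.
Total cost: 5.45·2.23 + 19.81·1.092 = 33.7860.

€33.79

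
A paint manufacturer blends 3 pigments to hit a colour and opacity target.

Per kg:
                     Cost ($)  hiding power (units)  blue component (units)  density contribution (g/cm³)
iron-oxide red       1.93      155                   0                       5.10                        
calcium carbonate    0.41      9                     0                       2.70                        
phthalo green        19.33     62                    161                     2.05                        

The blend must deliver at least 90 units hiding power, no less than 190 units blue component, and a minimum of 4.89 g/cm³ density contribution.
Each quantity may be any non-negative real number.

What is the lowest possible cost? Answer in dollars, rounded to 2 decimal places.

Let x1 = kg of iron-oxide red, x2 = kg of calcium carbonate, x3 = kg of phthalo green.
Minimise 1.93x1 + 0.41x2 + 19.33x3 s.t.:
  155x1 + 9x2 + 62x3 ≥ 90   (hiding power)
  161x3 ≥ 190   (blue component)
  5.1x1 + 2.7x2 + 2.05x3 ≥ 4.89   (density contribution)
  x1, x2, x3 ≥ 0.
All 3 inputs are positive at the optimum. There the hiding power, blue component, density contribution constraints are tight.
Solving gives x1 = 0.06229, x2 = 0.7974, x3 = 1.18.
Cost = 1.93·0.06229 + 0.41·0.7974 + 19.33·1.18 = 23.2566.

$23.26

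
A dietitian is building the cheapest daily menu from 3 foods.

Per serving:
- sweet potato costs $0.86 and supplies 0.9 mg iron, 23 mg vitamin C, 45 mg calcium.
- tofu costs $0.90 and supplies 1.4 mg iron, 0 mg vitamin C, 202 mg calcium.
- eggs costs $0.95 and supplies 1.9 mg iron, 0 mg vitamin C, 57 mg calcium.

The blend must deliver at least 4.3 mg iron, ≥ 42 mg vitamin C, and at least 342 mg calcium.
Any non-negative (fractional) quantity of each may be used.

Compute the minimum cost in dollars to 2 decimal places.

This is a linear program. Let x1 = servings of sweet potato, x2 = servings of tofu, x3 = servings of eggs.
min 0.86x1 + 0.9x2 + 0.95x3 subject to:
  0.9x1 + 1.4x2 + 1.9x3 ≥ 4.3   (iron)
  23x1 ≥ 42   (vitamin C)
  45x1 + 202x2 + 57x3 ≥ 342   (calcium)
  x1, x2, x3 ≥ 0.
All 3 inputs are positive at the optimum. The iron, vitamin C, calcium requirements are met with equality.
Solving gives x1 = 1.826, x2 = 1.126, x3 = 0.5686.
Cost = 0.86·1.826 + 0.9·1.126 + 0.95·0.5686 = 3.1239.

$3.12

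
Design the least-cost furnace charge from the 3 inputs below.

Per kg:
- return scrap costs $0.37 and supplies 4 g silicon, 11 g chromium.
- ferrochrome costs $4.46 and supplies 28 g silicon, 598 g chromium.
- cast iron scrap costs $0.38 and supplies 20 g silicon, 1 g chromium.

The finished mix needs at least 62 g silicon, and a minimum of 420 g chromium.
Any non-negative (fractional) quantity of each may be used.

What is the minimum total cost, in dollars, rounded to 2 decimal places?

Let x1 = kg of return scrap, x2 = kg of ferrochrome, x3 = kg of cast iron scrap.
min 0.37x1 + 4.46x2 + 0.38x3 s.t.:
  4x1 + 28x2 + 20x3 ≥ 62   (silicon)
  11x1 + 598x2 + 1x3 ≥ 420   (chromium)
  x1, x2, x3 ≥ 0.
The optimal basis is {ferrochrome, cast iron scrap}; return scrap drops out. There the silicon and chromium constraints are tight.
That vertex is x2 = 0.6988, x3 = 2.122.
Cost = 4.46·0.6988 + 0.38·2.122 = 3.9230.

$3.92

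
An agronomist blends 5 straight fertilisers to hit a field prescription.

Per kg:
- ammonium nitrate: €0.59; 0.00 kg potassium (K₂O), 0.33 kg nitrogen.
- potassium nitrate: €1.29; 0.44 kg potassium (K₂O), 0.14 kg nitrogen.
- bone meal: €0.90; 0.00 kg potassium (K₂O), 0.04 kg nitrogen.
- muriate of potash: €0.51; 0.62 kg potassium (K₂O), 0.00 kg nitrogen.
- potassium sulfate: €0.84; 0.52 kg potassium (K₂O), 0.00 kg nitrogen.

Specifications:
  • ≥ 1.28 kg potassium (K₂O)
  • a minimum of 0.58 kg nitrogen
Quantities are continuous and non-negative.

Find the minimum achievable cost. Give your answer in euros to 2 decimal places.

Treat it as an LP. Let x1 = kg of ammonium nitrate, x2 = kg of potassium nitrate, x3 = kg of bone meal, x4 = kg of muriate of potash, x5 = kg of potassium sulfate.
Minimise 0.59x1 + 1.29x2 + 0.9x3 + 0.51x4 + 0.84x5 with:
  0.44x2 + 0.62x4 + 0.52x5 ≥ 1.28   (potassium (K₂O))
  0.33x1 + 0.14x2 + 0.04x3 ≥ 0.58   (nitrogen)
  x1, x2, x3, x4, x5 ≥ 0.
The cheapest feasible vertex uses only ammonium nitrate, muriate of potash; potassium nitrate, bone meal, potassium sulfate are not used. There the potassium (K₂O) and nitrogen constraints are tight.
So ammonium nitrate = 1.758 kg, muriate of potash = 2.065 kg.
Hence cost = 0.59·1.758 + 0.51·2.065 = €2.0904.

€2.09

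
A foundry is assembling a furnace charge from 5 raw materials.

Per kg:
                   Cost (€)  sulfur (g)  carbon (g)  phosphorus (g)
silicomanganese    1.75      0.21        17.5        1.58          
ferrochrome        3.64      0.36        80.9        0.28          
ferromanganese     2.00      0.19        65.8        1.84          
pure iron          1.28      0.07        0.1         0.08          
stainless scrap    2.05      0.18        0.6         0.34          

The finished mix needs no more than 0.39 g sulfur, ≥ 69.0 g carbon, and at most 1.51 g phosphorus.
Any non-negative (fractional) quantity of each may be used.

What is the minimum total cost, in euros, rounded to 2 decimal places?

Let x1 = kg of silicomanganese, x2 = kg of ferrochrome, x3 = kg of ferromanganese, x4 = kg of pure iron, x5 = kg of stainless scrap.
Minimise 1.75x1 + 3.64x2 + 2x3 + 1.28x4 + 2.05x5 s.t.:
  0.21x1 + 0.36x2 + 0.19x3 + 0.07x4 + 0.18x5 ≤ 0.39   (sulfur)
  17.5x1 + 80.9x2 + 65.8x3 + 0.1x4 + 0.6x5 ≥ 69   (carbon)
  1.58x1 + 0.28x2 + 1.84x3 + 0.08x4 + 0.34x5 ≤ 1.51   (phosphorus)
  x1, x2, x3, x4, x5 ≥ 0.
The optimal basis is {ferrochrome, ferromanganese}; silicomanganese, pure iron, stainless scrap drop out. Binding constraints: carbon and phosphorus.
Solving gives x2 = 0.2116, x3 = 0.7884.
Hence cost = 3.64·0.2116 + 2·0.7884 = €2.3470.

€2.35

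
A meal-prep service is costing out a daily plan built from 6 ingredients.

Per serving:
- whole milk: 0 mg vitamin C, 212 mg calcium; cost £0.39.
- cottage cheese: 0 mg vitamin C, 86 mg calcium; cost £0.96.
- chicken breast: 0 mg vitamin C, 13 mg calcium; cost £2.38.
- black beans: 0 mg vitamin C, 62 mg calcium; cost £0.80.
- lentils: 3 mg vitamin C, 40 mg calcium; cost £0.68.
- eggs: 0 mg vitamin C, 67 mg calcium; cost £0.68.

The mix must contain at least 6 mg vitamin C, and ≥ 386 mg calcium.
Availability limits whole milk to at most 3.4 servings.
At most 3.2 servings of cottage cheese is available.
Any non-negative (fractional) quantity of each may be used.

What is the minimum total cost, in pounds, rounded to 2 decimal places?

Set it up as a linear program. Let x1 = servings of whole milk, x2 = servings of cottage cheese, x3 = servings of chicken breast, x4 = servings of black beans, x5 = servings of lentils, x6 = servings of eggs.
Minimise 0.39x1 + 0.96x2 + 2.38x3 + 0.8x4 + 0.68x5 + 0.68x6 s.t.:
  3x5 ≥ 6   (vitamin C)
  212x1 + 86x2 + 13x3 + 62x4 + 40x5 + 67x6 ≥ 386   (calcium)
  x1 ≤ 3.4
  x2 ≤ 3.2
  x1, x2, x3, x4, x5, x6 ≥ 0.
The cheapest feasible vertex uses only whole milk, lentils; cottage cheese, chicken breast, black beans, eggs are not used. Binding constraints: vitamin C and calcium.
That vertex is x1 = 1.443, x5 = 2.
Total cost: 0.39·1.443 + 0.68·2 = 1.9228.

£1.92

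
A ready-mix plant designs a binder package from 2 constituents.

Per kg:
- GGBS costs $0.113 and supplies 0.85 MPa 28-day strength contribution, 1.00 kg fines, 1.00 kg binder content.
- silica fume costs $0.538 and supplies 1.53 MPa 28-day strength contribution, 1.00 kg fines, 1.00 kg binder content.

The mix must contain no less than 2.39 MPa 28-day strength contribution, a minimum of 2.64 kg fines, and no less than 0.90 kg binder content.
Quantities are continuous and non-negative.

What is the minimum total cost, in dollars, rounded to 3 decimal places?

Let x1 = kg of GGBS, x2 = kg of silica fume.
Minimise 0.113x1 + 0.538x2 s.t.:
  0.85x1 + 1.53x2 ≥ 2.39   (28-day strength contribution)
  1x1 + 1x2 ≥ 2.64   (fines)
  1x1 + 1x2 ≥ 0.9   (binder content)
  x1, x2 ≥ 0.
The minimum-cost mix takes nothing from silica fume — only GGBS. Binding constraint: 28-day strength contribution.
So GGBS = 2.812 kg.
Objective = 0.113·2.812 = 0.31776.

$0.318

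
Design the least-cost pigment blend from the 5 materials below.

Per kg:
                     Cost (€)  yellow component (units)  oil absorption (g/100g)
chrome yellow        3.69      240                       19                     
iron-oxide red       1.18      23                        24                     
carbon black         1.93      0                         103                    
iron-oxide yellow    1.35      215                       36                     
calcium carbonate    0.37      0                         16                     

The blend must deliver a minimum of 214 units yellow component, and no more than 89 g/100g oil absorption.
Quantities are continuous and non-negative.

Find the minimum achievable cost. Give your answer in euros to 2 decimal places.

Let x1 = kg of chrome yellow, x2 = kg of iron-oxide red, x3 = kg of carbon black, x4 = kg of iron-oxide yellow, x5 = kg of calcium carbonate.
Minimise 3.69x1 + 1.18x2 + 1.93x3 + 1.35x4 + 0.37x5 with:
  240x1 + 23x2 + 215x4 ≥ 214   (yellow component)
  19x1 + 24x2 + 103x3 + 36x4 + 16x5 ≤ 89   (oil absorption)
  x1, x2, x3, x4, x5 ≥ 0.
At the optimum only iron-oxide yellow is positive (chrome yellow, iron-oxide red, carbon black, calcium carbonate = 0). Binding constraint: yellow component.
That vertex is x4 = 0.9953.
Hence cost = 1.35·0.9953 = €1.3437.

€1.34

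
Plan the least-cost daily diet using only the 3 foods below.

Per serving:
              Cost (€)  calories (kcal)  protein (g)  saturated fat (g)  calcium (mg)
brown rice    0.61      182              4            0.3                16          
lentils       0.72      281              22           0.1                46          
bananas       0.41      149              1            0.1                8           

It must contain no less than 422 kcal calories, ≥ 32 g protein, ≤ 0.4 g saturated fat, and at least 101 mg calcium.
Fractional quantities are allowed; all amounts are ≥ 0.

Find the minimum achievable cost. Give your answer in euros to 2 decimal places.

Let x1 = servings of brown rice, x2 = servings of lentils, x3 = servings of bananas.
min 0.61x1 + 0.72x2 + 0.41x3 with:
  182x1 + 281x2 + 149x3 ≥ 422   (calories)
  4x1 + 22x2 + 1x3 ≥ 32   (protein)
  0.3x1 + 0.1x2 + 0.1x3 ≤ 0.4   (saturated fat)
  16x1 + 46x2 + 8x3 ≥ 101   (calcium)
  x1, x2, x3 ≥ 0.
At the optimum only lentils is positive (brown rice, bananas = 0). There the calcium constraint is tight.
Solving gives x2 = 2.196.
Total cost: 0.72·2.196 = 1.5811.

€1.58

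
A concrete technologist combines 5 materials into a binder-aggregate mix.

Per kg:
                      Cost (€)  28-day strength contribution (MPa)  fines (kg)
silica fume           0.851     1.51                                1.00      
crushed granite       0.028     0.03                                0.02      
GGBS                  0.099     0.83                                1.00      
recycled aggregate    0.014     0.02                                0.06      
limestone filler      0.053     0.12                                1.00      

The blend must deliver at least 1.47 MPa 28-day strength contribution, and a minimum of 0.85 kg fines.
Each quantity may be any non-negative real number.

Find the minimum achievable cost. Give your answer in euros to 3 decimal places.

€0.175

Let x1 = kg of silica fume, x2 = kg of crushed granite, x3 = kg of GGBS, x4 = kg of recycled aggregate, x5 = kg of limestone filler.
min 0.851x1 + 0.028x2 + 0.099x3 + 0.014x4 + 0.053x5 with:
  1.51x1 + 0.03x2 + 0.83x3 + 0.02x4 + 0.12x5 ≥ 1.47   (28-day strength contribution)
  1x1 + 0.02x2 + 1x3 + 0.06x4 + 1x5 ≥ 0.85   (fines)
  x1, x2, x3, x4, x5 ≥ 0.
The optimal basis is {GGBS}; silica fume, crushed granite, recycled aggregate, limestone filler drop out. There the 28-day strength contribution constraint is tight.
So GGBS = 1.771 kg.
Hence cost = 0.099·1.771 = €0.17533.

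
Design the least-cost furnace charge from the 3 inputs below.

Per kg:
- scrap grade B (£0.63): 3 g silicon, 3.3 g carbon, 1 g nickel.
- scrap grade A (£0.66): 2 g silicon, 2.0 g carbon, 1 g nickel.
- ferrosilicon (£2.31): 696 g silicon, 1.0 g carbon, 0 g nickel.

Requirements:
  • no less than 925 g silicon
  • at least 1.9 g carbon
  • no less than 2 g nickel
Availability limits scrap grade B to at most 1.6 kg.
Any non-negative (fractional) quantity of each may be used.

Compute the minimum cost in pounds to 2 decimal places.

£4.32

Let x1 = kg of scrap grade B, x2 = kg of scrap grade A, x3 = kg of ferrosilicon.
Minimize 0.63x1 + 0.66x2 + 2.31x3 s.t.:
  3x1 + 2x2 + 696x3 ≥ 925   (silicon)
  3.3x1 + 2x2 + 1x3 ≥ 1.9   (carbon)
  1x1 + 1x2 ≥ 2   (nickel)
  x1 ≤ 1.6
  x1, x2, x3 ≥ 0.
All 3 inputs are positive at the optimum. The silicon, nickel, the scrap grade B cap requirements are met with equality.
Solving gives x1 = 1.6, x2 = 0.4, x3 = 1.321.
Objective = 0.63·1.6 + 0.66·0.4 + 2.31·1.321 = 4.3235.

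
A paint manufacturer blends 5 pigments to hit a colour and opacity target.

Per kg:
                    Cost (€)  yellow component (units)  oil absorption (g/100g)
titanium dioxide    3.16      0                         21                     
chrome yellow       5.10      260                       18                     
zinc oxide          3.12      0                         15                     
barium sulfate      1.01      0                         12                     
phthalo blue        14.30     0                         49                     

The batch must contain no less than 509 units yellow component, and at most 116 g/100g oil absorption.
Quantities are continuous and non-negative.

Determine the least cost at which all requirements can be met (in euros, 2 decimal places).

€9.98

This is a linear program. Let x1 = kg of titanium dioxide, x2 = kg of chrome yellow, x3 = kg of zinc oxide, x4 = kg of barium sulfate, x5 = kg of phthalo blue.
min 3.16x1 + 5.1x2 + 3.12x3 + 1.01x4 + 14.3x5 with:
  260x2 ≥ 509   (yellow component)
  21x1 + 18x2 + 15x3 + 12x4 + 49x5 ≤ 116   (oil absorption)
  x1, x2, x3, x4, x5 ≥ 0.
At the optimum only chrome yellow is positive (titanium dioxide, zinc oxide, barium sulfate, phthalo blue = 0). The yellow component requirement is met with equality.
Solving gives x2 = 1.9577.
Total cost: 5.1·1.9577 = 9.9843.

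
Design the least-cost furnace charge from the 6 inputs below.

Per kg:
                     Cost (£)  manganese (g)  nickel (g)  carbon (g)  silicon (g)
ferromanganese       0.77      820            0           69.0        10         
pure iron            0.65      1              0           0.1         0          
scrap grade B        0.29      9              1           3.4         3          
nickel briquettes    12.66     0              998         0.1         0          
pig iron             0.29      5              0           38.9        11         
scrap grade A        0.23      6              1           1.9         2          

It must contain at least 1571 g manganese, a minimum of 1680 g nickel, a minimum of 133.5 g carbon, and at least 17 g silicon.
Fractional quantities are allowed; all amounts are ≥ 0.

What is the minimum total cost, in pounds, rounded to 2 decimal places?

This is a linear program. Let x1 = kg of ferromanganese, x2 = kg of pure iron, x3 = kg of scrap grade B, x4 = kg of nickel briquettes, x5 = kg of pig iron, x6 = kg of scrap grade A.
Minimize 0.77x1 + 0.65x2 + 0.29x3 + 12.66x4 + 0.29x5 + 0.23x6 with:
  820x1 + 1x2 + 9x3 + 5x5 + 6x6 ≥ 1571   (manganese)
  1x3 + 998x4 + 1x6 ≥ 1680   (nickel)
  69x1 + 0.1x2 + 3.4x3 + 0.1x4 + 38.9x5 + 1.9x6 ≥ 133.5   (carbon)
  10x1 + 3x3 + 11x5 + 2x6 ≥ 17   (silicon)
  x1, x2, x3, x4, x5, x6 ≥ 0.
The cheapest feasible vertex uses only ferromanganese, nickel briquettes, pig iron; pure iron, scrap grade B, scrap grade A are not used. Binding constraints: manganese, nickel, carbon.
So ferromanganese = 1.9157 kg, nickel briquettes = 1.6834 kg, pig iron = 0.029568 kg.
Total cost: 0.77·1.9157 + 12.66·1.6834 + 0.29·0.029568 = 22.7955.

£22.80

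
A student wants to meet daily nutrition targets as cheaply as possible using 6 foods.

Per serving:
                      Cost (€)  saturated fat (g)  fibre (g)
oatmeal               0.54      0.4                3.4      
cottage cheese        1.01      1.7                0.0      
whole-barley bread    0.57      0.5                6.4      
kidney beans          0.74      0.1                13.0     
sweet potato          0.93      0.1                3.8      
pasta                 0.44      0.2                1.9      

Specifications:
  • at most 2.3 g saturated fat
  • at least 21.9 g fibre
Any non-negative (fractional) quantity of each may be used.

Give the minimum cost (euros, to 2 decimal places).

Let x1 = servings of oatmeal, x2 = servings of cottage cheese, x3 = servings of whole-barley bread, x4 = servings of kidney beans, x5 = servings of sweet potato, x6 = servings of pasta.
Minimise 0.54x1 + 1.01x2 + 0.57x3 + 0.74x4 + 0.93x5 + 0.44x6 subject to:
  0.4x1 + 1.7x2 + 0.5x3 + 0.1x4 + 0.1x5 + 0.2x6 ≤ 2.3   (saturated fat)
  3.4x1 + 6.4x3 + 13x4 + 3.8x5 + 1.9x6 ≥ 21.9   (fibre)
  x1, x2, x3, x4, x5, x6 ≥ 0.
At the optimum only kidney beans is positive (oatmeal, cottage cheese, whole-barley bread, sweet potato, pasta = 0). There the fibre constraint is tight.
Optimal quantities: kidney beans = 1.685 servings.
Cost = 0.74·1.685 = 1.2469.

€1.25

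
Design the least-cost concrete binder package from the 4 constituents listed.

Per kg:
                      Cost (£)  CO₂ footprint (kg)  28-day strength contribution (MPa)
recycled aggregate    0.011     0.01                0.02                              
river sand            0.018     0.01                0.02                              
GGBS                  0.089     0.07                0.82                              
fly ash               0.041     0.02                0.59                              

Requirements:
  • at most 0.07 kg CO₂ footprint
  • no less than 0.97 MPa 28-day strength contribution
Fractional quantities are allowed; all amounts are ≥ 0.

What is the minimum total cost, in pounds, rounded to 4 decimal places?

Set it up as a linear program. Let x1 = kg of recycled aggregate, x2 = kg of river sand, x3 = kg of GGBS, x4 = kg of fly ash.
Minimize 0.011x1 + 0.018x2 + 0.089x3 + 0.041x4 s.t.:
  0.01x1 + 0.01x2 + 0.07x3 + 0.02x4 ≤ 0.07   (CO₂ footprint)
  0.02x1 + 0.02x2 + 0.82x3 + 0.59x4 ≥ 0.97   (28-day strength contribution)
  x1, x2, x3, x4 ≥ 0.
The optimal basis is {fly ash}; recycled aggregate, river sand, GGBS drop out. There the 28-day strength contribution constraint is tight.
That vertex is x4 = 1.644.
Total cost: 0.041·1.644 = 0.067404.

£0.0674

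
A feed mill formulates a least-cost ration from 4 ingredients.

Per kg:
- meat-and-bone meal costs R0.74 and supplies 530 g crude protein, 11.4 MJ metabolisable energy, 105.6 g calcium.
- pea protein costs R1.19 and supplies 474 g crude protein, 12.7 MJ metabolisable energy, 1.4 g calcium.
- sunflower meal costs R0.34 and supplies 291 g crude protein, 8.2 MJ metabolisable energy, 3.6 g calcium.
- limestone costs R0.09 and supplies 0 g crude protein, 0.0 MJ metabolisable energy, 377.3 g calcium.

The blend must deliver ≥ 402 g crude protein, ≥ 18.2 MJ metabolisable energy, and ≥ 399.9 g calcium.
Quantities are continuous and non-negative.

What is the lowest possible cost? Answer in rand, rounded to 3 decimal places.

Let x1 = kg of meat-and-bone meal, x2 = kg of pea protein, x3 = kg of sunflower meal, x4 = kg of limestone.
Minimise 0.74x1 + 1.19x2 + 0.34x3 + 0.09x4 with:
  530x1 + 474x2 + 291x3 ≥ 402   (crude protein)
  11.4x1 + 12.7x2 + 8.2x3 ≥ 18.2   (metabolisable energy)
  105.6x1 + 1.4x2 + 3.6x3 + 377.3x4 ≥ 399.9   (calcium)
  x1, x2, x3, x4 ≥ 0.
At the optimum only sunflower meal, limestone are positive (meat-and-bone meal, pea protein = 0). The metabolisable energy and calcium requirements are met with equality.
Optimal quantities: sunflower meal = 2.22 kg, limestone = 1.039 kg.
Cost = 0.34·2.22 + 0.09·1.039 = 0.84831.

R0.848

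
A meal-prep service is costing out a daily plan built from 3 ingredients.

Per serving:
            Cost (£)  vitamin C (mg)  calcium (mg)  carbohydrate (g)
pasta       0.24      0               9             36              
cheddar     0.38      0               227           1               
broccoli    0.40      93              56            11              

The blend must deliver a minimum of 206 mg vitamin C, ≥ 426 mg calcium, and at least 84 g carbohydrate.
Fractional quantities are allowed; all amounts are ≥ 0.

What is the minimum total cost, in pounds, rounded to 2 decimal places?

£1.76

Let x1 = servings of pasta, x2 = servings of cheddar, x3 = servings of broccoli.
Minimize 0.24x1 + 0.38x2 + 0.4x3 with:
  93x3 ≥ 206   (vitamin C)
  9x1 + 227x2 + 56x3 ≥ 426   (calcium)
  36x1 + 1x2 + 11x3 ≥ 84   (carbohydrate)
  x1, x2, x3 ≥ 0.
The optimal mix uses every input. The vitamin C, calcium, carbohydrate requirements are met with equality.
So pasta = 1.621 servings, cheddar = 1.266 servings, broccoli = 2.215 servings.
Total cost: 0.24·1.621 + 0.38·1.266 + 0.4·2.215 = 1.7561.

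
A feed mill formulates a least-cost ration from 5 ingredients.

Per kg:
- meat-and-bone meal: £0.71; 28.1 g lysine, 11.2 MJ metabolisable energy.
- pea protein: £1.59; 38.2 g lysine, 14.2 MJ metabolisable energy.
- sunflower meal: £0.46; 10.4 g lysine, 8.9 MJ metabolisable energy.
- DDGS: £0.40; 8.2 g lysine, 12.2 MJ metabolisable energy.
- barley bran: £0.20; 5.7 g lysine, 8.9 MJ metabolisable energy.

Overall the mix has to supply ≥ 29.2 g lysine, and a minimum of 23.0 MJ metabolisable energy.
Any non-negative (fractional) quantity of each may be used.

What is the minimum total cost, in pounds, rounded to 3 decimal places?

Let x1 = kg of meat-and-bone meal, x2 = kg of pea protein, x3 = kg of sunflower meal, x4 = kg of DDGS, x5 = kg of barley bran.
Minimize 0.71x1 + 1.59x2 + 0.46x3 + 0.4x4 + 0.2x5 subject to:
  28.1x1 + 38.2x2 + 10.4x3 + 8.2x4 + 5.7x5 ≥ 29.2   (lysine)
  11.2x1 + 14.2x2 + 8.9x3 + 12.2x4 + 8.9x5 ≥ 23   (metabolisable energy)
  x1, x2, x3, x4, x5 ≥ 0.
The cheapest feasible vertex uses only meat-and-bone meal, barley bran; pea protein, sunflower meal, DDGS are not used. The lysine and metabolisable energy requirements are met with equality.
So meat-and-bone meal = 0.6914 kg, barley bran = 1.714 kg.
Hence cost = 0.71·0.6914 + 0.2·1.714 = £0.83369.

£0.834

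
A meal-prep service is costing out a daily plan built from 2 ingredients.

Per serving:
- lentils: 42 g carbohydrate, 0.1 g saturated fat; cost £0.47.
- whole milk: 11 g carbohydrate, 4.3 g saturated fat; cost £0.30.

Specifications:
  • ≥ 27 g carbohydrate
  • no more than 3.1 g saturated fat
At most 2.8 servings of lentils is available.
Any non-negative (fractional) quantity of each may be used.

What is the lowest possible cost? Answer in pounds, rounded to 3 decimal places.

This is a linear program. Let x1 = servings of lentils, x2 = servings of whole milk.
Minimize 0.47x1 + 0.3x2 s.t.:
  42x1 + 11x2 ≥ 27   (carbohydrate)
  0.1x1 + 4.3x2 ≤ 3.1   (saturated fat)
  x1 ≤ 2.8
  x1, x2 ≥ 0.
The minimum-cost mix takes nothing from whole milk — only lentils. There the carbohydrate constraint is tight.
That vertex is x1 = 0.6429.
Objective = 0.47·0.6429 = 0.30216.

£0.302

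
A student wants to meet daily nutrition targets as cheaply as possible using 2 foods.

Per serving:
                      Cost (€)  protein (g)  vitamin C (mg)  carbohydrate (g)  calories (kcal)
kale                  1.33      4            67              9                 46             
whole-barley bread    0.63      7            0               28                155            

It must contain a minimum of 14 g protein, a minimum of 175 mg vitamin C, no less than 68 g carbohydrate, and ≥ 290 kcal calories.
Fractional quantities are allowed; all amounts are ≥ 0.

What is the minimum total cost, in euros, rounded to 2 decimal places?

Set it up as a linear program. Let x1 = servings of kale, x2 = servings of whole-barley bread.
Minimise 1.33x1 + 0.63x2 s.t.:
  4x1 + 7x2 ≥ 14   (protein)
  67x1 ≥ 175   (vitamin C)
  9x1 + 28x2 ≥ 68   (carbohydrate)
  46x1 + 155x2 ≥ 290   (calories)
  x1, x2 ≥ 0.
Both inputs are positive at the optimum. There the vitamin C and carbohydrate constraints are tight.
So kale = 2.6119 servings, whole-barley bread = 1.589 servings.
Objective = 1.33·2.6119 + 0.63·1.589 = 4.4749.

€4.47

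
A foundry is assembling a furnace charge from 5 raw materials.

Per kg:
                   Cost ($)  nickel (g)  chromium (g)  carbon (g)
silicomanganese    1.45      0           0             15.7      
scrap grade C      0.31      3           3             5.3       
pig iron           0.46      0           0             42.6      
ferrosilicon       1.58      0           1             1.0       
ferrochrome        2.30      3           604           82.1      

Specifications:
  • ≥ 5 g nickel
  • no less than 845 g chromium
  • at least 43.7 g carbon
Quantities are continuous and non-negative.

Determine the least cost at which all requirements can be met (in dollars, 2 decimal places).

This is a linear program. Let x1 = kg of silicomanganese, x2 = kg of scrap grade C, x3 = kg of pig iron, x4 = kg of ferrosilicon, x5 = kg of ferrochrome.
min 1.45x1 + 0.31x2 + 0.46x3 + 1.58x4 + 2.3x5 with:
  3x2 + 3x5 ≥ 5   (nickel)
  3x2 + 1x4 + 604x5 ≥ 845   (chromium)
  15.7x1 + 5.3x2 + 42.6x3 + 1x4 + 82.1x5 ≥ 43.7   (carbon)
  x1, x2, x3, x4, x5 ≥ 0.
At the optimum only scrap grade C, ferrochrome are positive (silicomanganese, pig iron, ferrosilicon = 0). There the nickel and chromium constraints are tight.
Solving gives x2 = 0.269, x5 = 1.398.
Hence cost = 0.31·0.269 + 2.3·1.398 = $3.2988.

$3.30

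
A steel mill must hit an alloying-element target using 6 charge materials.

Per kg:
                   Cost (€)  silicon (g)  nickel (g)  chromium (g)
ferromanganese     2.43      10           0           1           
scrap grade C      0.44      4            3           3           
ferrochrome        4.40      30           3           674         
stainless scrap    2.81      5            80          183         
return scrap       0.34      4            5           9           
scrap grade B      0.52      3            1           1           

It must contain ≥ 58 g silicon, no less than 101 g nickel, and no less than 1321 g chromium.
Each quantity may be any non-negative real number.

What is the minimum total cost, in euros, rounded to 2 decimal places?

Set it up as a linear program. Let x1 = kg of ferromanganese, x2 = kg of scrap grade C, x3 = kg of ferrochrome, x4 = kg of stainless scrap, x5 = kg of return scrap, x6 = kg of scrap grade B.
min 2.43x1 + 0.44x2 + 4.4x3 + 2.81x4 + 0.34x5 + 0.52x6 subject to:
  10x1 + 4x2 + 30x3 + 5x4 + 4x5 + 3x6 ≥ 58   (silicon)
  3x2 + 3x3 + 80x4 + 5x5 + 1x6 ≥ 101   (nickel)
  1x1 + 3x2 + 674x3 + 183x4 + 9x5 + 1x6 ≥ 1321   (chromium)
  x1, x2, x3, x4, x5, x6 ≥ 0.
The cheapest feasible vertex uses only ferrochrome, stainless scrap, return scrap; ferromanganese, scrap grade C, scrap grade B are not used. Binding constraints: silicon, nickel, chromium.
Optimal quantities: ferrochrome = 1.637 kg, stainless scrap = 1.152 kg, return scrap = 0.785 kg.
Total cost: 4.4·1.637 + 2.81·1.152 + 0.34·0.785 = 10.7068.

€10.71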